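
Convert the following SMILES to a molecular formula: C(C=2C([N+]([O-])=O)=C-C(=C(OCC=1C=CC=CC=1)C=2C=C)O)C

C17H17NO4

Heavy atoms from the SMILES: 17 C, 1 N, 4 O.
Implicit hydrogens by atom environment:
  6 × C (aromatic): 1 H each → 6
  6 × C (aromatic): no H
  3 × C: 2 H each → 6
  2 × O: no H
  1 × C: 3 H
  1 × C: 1 H
  1 × N (charge +1): no H
  1 × O: 1 H
  1 × O (charge -1): no H
  Total hydrogens = 17.
Molecular formula: C17H17NO4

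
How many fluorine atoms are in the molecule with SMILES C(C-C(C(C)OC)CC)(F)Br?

The symbol for fluorine appears 1 time in the SMILES.

1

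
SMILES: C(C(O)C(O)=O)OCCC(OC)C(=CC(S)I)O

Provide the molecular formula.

Heavy atoms from the SMILES: 10 C, 1 I, 6 O, 1 S.
Implicit hydrogens by atom environment:
  4 × C: 1 H each → 4
  3 × C: 2 H each → 6
  3 × O: 1 H each → 3
  3 × O: no H
  2 × C: no H
  1 × C: 3 H
  1 × I: no H
  1 × S: 1 H
  Total hydrogens = 17.
Molecular formula: C10H17IO6S

C10H17IO6S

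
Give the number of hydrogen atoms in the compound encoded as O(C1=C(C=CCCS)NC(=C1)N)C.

Hydrogens are implicit in SMILES; fill each atom to its normal valence:
  3 × C (aromatic): no H
  2 × C: 2 H each → 4
  2 × C: 1 H each → 2
  1 × C: 3 H
  1 × C (aromatic): 1 H
  1 × N: 2 H
  1 × N (aromatic): 1 H
  1 × O: no H
  1 × S: 1 H
  Total hydrogens = 14.

14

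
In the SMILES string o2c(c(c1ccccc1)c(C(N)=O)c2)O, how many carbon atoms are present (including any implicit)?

11

The symbol for carbon appears 11 times in the SMILES. Lowercase c denotes aromatic carbon and counts toward C.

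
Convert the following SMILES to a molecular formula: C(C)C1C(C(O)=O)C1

Heavy atoms from the SMILES: 6 C, 2 O.
Implicit hydrogens by atom environment:
  2 × C: 2 H each → 4
  2 × C: 1 H each → 2
  1 × C: 3 H
  1 × C: no H
  1 × O: 1 H
  1 × O: no H
  Total hydrogens = 10.
Molecular formula: C6H10O2

C6H10O2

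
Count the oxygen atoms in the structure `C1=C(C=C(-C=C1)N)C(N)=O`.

The symbol for oxygen appears 1 time in the SMILES.

1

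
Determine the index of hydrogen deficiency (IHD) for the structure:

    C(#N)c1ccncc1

6

Molecular formula from the SMILES: C6H4N2.
DoU = (2C + 2 + N − H − X)/2 = (2·6 + 2 + 2 − 4 − 0)/2 = 12/2 = 6.
(Structurally: 1 ring(s) + 5 π bond(s) = 6.)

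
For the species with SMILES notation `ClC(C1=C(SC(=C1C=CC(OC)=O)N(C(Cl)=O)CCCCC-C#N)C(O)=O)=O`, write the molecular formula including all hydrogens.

C17H16Cl2N2O6S

Heavy atoms from the SMILES: 17 C, 2 Cl, 2 N, 6 O, 1 S.
Implicit hydrogens by atom environment:
  5 × C: 2 H each → 10
  5 × C: no H
  5 × O: no H
  4 × C (aromatic): no H
  2 × C: 1 H each → 2
  2 × Cl: no H
  2 × N: no H
  1 × C: 3 H
  1 × O: 1 H
  1 × S (aromatic): no H
  Total hydrogens = 16.
Molecular formula: C17H16Cl2N2O6S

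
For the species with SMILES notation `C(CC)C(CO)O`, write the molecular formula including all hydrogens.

Heavy atoms from the SMILES: 5 C, 2 O.
Implicit hydrogens by atom environment:
  3 × C: 2 H each → 6
  2 × O: 1 H each → 2
  1 × C: 3 H
  1 × C: 1 H
  Total hydrogens = 12.
Molecular formula: C5H12O2

C5H12O2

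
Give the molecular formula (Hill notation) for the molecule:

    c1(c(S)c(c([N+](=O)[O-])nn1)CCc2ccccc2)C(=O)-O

C13H11N3O4S

Heavy atoms from the SMILES: 13 C, 3 N, 4 O, 1 S.
Implicit hydrogens by atom environment:
  5 × C (aromatic): 1 H each → 5
  5 × C (aromatic): no H
  2 × C: 2 H each → 4
  2 × N (aromatic): no H
  2 × O: no H
  1 × C: no H
  1 × N (charge +1): no H
  1 × O: 1 H
  1 × O (charge -1): no H
  1 × S: 1 H
  Total hydrogens = 11.
Molecular formula: C13H11N3O4S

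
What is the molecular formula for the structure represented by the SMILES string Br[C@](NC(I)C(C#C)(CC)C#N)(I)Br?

Heavy atoms from the SMILES: 2 Br, 8 C, 2 I, 2 N.
Implicit hydrogens by atom environment:
  4 × C: no H
  2 × Br: no H
  2 × C: 1 H each → 2
  2 × I: no H
  1 × C: 3 H
  1 × C: 2 H
  1 × N: 1 H
  1 × N: no H
  Total hydrogens = 8.
Molecular formula: C8H8Br2I2N2

C8H8Br2I2N2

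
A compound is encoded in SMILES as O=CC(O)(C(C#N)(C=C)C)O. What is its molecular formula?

Heavy atoms from the SMILES: 7 C, 1 N, 3 O.
Implicit hydrogens by atom environment:
  3 × C: no H
  2 × C: 1 H each → 2
  2 × O: 1 H each → 2
  1 × C: 3 H
  1 × C: 2 H
  1 × N: no H
  1 × O: no H
  Total hydrogens = 9.
Molecular formula: C7H9NO3

C7H9NO3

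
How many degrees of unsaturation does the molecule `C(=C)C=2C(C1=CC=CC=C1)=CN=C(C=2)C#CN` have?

Molecular formula from the SMILES: C15H12N2.
DoU = (2C + 2 + N − H − X)/2 = (2·15 + 2 + 2 − 12 − 0)/2 = 22/2 = 11.
(Structurally: 2 ring(s) + 9 π bond(s) = 11.)

11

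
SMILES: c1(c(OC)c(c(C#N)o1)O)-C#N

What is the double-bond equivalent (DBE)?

Molecular formula from the SMILES: C7H4N2O3.
DoU = (2C + 2 + N − H − X)/2 = (2·7 + 2 + 2 − 4 − 0)/2 = 14/2 = 7.
(Structurally: 1 ring(s) + 6 π bond(s) = 7.)

7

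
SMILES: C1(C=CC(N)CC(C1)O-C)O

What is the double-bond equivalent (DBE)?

2

Molecular formula from the SMILES: C8H15NO2.
DoU = (2C + 2 + N − H − X)/2 = (2·8 + 2 + 1 − 15 − 0)/2 = 4/2 = 2.
(Structurally: 1 ring(s) + 1 π bond(s) = 2.)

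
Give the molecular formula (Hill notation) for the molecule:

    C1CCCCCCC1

C8H16

Heavy atoms from the SMILES: 8 C.
Implicit hydrogens by atom environment:
  8 × C: 2 H each → 16
  Total hydrogens = 16.
Molecular formula: C8H16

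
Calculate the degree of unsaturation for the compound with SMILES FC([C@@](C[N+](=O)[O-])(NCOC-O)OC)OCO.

Molecular formula from the SMILES: C7H15FN2O7.
DoU = (2C + 2 + N − H − X)/2 = (2·7 + 2 + 2 − 15 − 1)/2 = 2/2 = 1.
(Structurally: 0 ring(s) + 1 π bond(s) = 1.)

1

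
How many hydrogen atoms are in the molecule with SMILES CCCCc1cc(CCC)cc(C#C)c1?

20

Hydrogens are implicit in SMILES; fill each atom to its normal valence:
  5 × C: 2 H each → 10
  3 × C (aromatic): 1 H each → 3
  3 × C (aromatic): no H
  2 × C: 3 H each → 6
  1 × C: 1 H
  1 × C: no H
  Total hydrogens = 20.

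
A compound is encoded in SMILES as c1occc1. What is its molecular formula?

C4H4O

Heavy atoms from the SMILES: 4 C, 1 O.
Implicit hydrogens by atom environment:
  4 × C (aromatic): 1 H each → 4
  1 × O (aromatic): no H
  Total hydrogens = 4.
Molecular formula: C4H4O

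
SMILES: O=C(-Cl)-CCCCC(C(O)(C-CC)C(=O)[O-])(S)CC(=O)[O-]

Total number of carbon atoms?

13

The symbol for carbon appears 13 times in the SMILES. (Cl is a single chlorine, not C + l.)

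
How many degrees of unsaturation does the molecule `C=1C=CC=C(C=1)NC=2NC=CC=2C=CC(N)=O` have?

Molecular formula from the SMILES: C13H13N3O.
DoU = (2C + 2 + N − H − X)/2 = (2·13 + 2 + 3 − 13 − 0)/2 = 18/2 = 9.
(Structurally: 2 ring(s) + 7 π bond(s) = 9.)

9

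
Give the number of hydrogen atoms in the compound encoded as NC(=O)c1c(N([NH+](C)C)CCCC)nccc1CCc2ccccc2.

Hydrogens are implicit in SMILES; fill each atom to its normal valence:
  7 × C (aromatic): 1 H each → 7
  5 × C: 2 H each → 10
  4 × C (aromatic): no H
  3 × C: 3 H each → 9
  1 × C: no H
  1 × N: 2 H
  1 × N (charge +1): 1 H
  1 × N (aromatic): no H
  1 × N: no H
  1 × O: no H
  Total hydrogens = 29.

29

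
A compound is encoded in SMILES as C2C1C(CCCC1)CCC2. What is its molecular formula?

C10H18

Heavy atoms from the SMILES: 10 C.
Implicit hydrogens by atom environment:
  8 × C: 2 H each → 16
  2 × C: 1 H each → 2
  Total hydrogens = 18.
Molecular formula: C10H18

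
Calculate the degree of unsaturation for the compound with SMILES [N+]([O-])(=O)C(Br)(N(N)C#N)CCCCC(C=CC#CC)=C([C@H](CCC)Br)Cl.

Molecular formula from the SMILES: C17H23Br2ClN4O2.
DoU = (2C + 2 + N − H − X)/2 = (2·17 + 2 + 4 − 23 − 3)/2 = 14/2 = 7.
(Structurally: 0 ring(s) + 7 π bond(s) = 7.)

7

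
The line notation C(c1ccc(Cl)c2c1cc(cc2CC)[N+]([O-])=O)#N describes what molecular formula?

C13H9ClN2O2

Heavy atoms from the SMILES: 13 C, 1 Cl, 2 N, 2 O.
Implicit hydrogens by atom environment:
  6 × C (aromatic): no H
  4 × C (aromatic): 1 H each → 4
  1 × C: 3 H
  1 × C: 2 H
  1 × C: no H
  1 × Cl: no H
  1 × N: no H
  1 × N (charge +1): no H
  1 × O: no H
  1 × O (charge -1): no H
  Total hydrogens = 9.
Molecular formula: C13H9ClN2O2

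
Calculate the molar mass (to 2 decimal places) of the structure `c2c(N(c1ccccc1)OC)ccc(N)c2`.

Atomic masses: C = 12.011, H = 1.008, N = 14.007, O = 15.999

214.27

Molecular formula: C13H14N2O.
M = 13×12.011 + 14×1.008 + 2×14.007 + 1×15.999 = 214.27 g/mol.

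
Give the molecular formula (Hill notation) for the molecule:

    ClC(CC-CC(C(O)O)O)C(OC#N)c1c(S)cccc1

Heavy atoms from the SMILES: 14 C, 1 Cl, 1 N, 4 O, 1 S.
Implicit hydrogens by atom environment:
  4 × C: 1 H each → 4
  4 × C (aromatic): 1 H each → 4
  3 × C: 2 H each → 6
  3 × O: 1 H each → 3
  2 × C (aromatic): no H
  1 × C: no H
  1 × Cl: no H
  1 × N: no H
  1 × O: no H
  1 × S: 1 H
  Total hydrogens = 18.
Molecular formula: C14H18ClNO4S

C14H18ClNO4S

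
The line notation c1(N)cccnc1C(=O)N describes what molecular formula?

Heavy atoms from the SMILES: 6 C, 3 N, 1 O.
Implicit hydrogens by atom environment:
  3 × C (aromatic): 1 H each → 3
  2 × C (aromatic): no H
  2 × N: 2 H each → 4
  1 × C: no H
  1 × N (aromatic): no H
  1 × O: no H
  Total hydrogens = 7.
Molecular formula: C6H7N3O

C6H7N3O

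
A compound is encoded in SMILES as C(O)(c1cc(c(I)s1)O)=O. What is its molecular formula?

C5H3IO3S

Heavy atoms from the SMILES: 5 C, 1 I, 3 O, 1 S.
Implicit hydrogens by atom environment:
  3 × C (aromatic): no H
  2 × O: 1 H each → 2
  1 × C (aromatic): 1 H
  1 × C: no H
  1 × I: no H
  1 × O: no H
  1 × S (aromatic): no H
  Total hydrogens = 3.
Molecular formula: C5H3IO3S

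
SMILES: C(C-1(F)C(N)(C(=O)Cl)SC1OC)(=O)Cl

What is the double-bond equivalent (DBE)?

Molecular formula from the SMILES: C6H6Cl2FNO3S.
DoU = (2C + 2 + N − H − X)/2 = (2·6 + 2 + 1 − 6 − 3)/2 = 6/2 = 3.
(Structurally: 1 ring(s) + 2 π bond(s) = 3.)

3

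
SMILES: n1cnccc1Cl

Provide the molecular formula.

C4H3ClN2

Heavy atoms from the SMILES: 4 C, 1 Cl, 2 N.
Implicit hydrogens by atom environment:
  3 × C (aromatic): 1 H each → 3
  2 × N (aromatic): no H
  1 × C (aromatic): no H
  1 × Cl: no H
  Total hydrogens = 3.
Molecular formula: C4H3ClN2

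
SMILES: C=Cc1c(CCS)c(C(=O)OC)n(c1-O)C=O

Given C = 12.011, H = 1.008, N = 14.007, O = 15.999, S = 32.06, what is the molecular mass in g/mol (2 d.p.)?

255.29

Molecular formula: C11H13NO4S.
M = 11×12.011 + 13×1.008 + 1×14.007 + 4×15.999 + 1×32.06 = 255.29 g/mol.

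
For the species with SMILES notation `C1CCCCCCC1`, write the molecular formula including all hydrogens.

Heavy atoms from the SMILES: 8 C.
Implicit hydrogens by atom environment:
  8 × C: 2 H each → 16
  Total hydrogens = 16.
Molecular formula: C8H16

C8H16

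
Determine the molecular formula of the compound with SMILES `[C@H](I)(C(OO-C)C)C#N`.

C5H8INO2

Heavy atoms from the SMILES: 5 C, 1 I, 1 N, 2 O.
Implicit hydrogens by atom environment:
  2 × C: 3 H each → 6
  2 × C: 1 H each → 2
  2 × O: no H
  1 × C: no H
  1 × I: no H
  1 × N: no H
  Total hydrogens = 8.
Molecular formula: C5H8INO2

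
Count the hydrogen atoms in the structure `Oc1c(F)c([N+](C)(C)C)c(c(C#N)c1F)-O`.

11

Hydrogens are implicit in SMILES; fill each atom to its normal valence:
  6 × C (aromatic): no H
  3 × C: 3 H each → 9
  2 × F: no H
  2 × O: 1 H each → 2
  1 × C: no H
  1 × N (charge +1): no H
  1 × N: no H
  Total hydrogens = 11.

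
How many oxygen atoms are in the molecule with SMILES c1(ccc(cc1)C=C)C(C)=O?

1

The symbol for oxygen appears 1 time in the SMILES.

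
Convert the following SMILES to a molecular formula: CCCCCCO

C6H14O

Heavy atoms from the SMILES: 6 C, 1 O.
Implicit hydrogens by atom environment:
  5 × C: 2 H each → 10
  1 × C: 3 H
  1 × O: 1 H
  Total hydrogens = 14.
Molecular formula: C6H14O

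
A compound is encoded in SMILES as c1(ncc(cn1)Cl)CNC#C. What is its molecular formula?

Heavy atoms from the SMILES: 7 C, 1 Cl, 3 N.
Implicit hydrogens by atom environment:
  2 × C (aromatic): 1 H each → 2
  2 × C (aromatic): no H
  2 × N (aromatic): no H
  1 × C: 2 H
  1 × C: 1 H
  1 × C: no H
  1 × Cl: no H
  1 × N: 1 H
  Total hydrogens = 6.
Molecular formula: C7H6ClN3

C7H6ClN3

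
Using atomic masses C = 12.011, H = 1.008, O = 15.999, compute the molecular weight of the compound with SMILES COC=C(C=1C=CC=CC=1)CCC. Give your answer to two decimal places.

176.26

Molecular formula: C12H16O.
M = 12×12.011 + 16×1.008 + 1×15.999 = 176.26 g/mol.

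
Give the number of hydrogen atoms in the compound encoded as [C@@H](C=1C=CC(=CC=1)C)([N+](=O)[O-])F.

Hydrogens are implicit in SMILES; fill each atom to its normal valence:
  4 × C (aromatic): 1 H each → 4
  2 × C (aromatic): no H
  1 × C: 3 H
  1 × C: 1 H
  1 × F: no H
  1 × N (charge +1): no H
  1 × O: no H
  1 × O (charge -1): no H
  Total hydrogens = 8.

8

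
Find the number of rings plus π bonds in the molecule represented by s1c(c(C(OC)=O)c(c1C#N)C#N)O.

Molecular formula from the SMILES: C8H4N2O3S.
DoU = (2C + 2 + N − H − X)/2 = (2·8 + 2 + 2 − 4 − 0)/2 = 16/2 = 8.
(Structurally: 1 ring(s) + 7 π bond(s) = 8.)

8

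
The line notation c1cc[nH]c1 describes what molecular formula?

Heavy atoms from the SMILES: 4 C, 1 N.
Implicit hydrogens by atom environment:
  4 × C (aromatic): 1 H each → 4
  1 × N (aromatic): 1 H
  Total hydrogens = 5.
Molecular formula: C4H5N

C4H5N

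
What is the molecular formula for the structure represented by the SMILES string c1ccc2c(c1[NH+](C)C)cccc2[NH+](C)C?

[C14H20N2]2+

Heavy atoms from the SMILES: 14 C, 2 N.
Implicit hydrogens by atom environment:
  6 × C (aromatic): 1 H each → 6
  4 × C: 3 H each → 12
  4 × C (aromatic): no H
  2 × N (charge +1): 1 H each → 2
  Total hydrogens = 20.
Net charge +2.
Molecular formula: [C14H20N2]2+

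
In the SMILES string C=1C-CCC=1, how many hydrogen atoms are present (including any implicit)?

8

Hydrogens are implicit in SMILES; fill each atom to its normal valence:
  3 × C: 2 H each → 6
  2 × C: 1 H each → 2
  Total hydrogens = 8.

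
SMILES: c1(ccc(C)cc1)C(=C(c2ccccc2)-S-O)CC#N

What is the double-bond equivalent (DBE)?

11

Molecular formula from the SMILES: C17H15NOS.
DoU = (2C + 2 + N − H − X)/2 = (2·17 + 2 + 1 − 15 − 0)/2 = 22/2 = 11.
(Structurally: 2 ring(s) + 9 π bond(s) = 11.)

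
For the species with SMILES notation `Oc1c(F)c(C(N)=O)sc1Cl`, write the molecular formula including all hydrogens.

Heavy atoms from the SMILES: 5 C, 1 Cl, 1 F, 1 N, 2 O, 1 S.
Implicit hydrogens by atom environment:
  4 × C (aromatic): no H
  1 × C: no H
  1 × Cl: no H
  1 × F: no H
  1 × N: 2 H
  1 × O: 1 H
  1 × O: no H
  1 × S (aromatic): no H
  Total hydrogens = 3.
Molecular formula: C5H3ClFNO2S

C5H3ClFNO2S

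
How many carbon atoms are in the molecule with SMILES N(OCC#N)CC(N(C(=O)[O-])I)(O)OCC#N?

7

The symbol for carbon appears 7 times in the SMILES.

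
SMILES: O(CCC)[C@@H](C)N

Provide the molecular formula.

Heavy atoms from the SMILES: 5 C, 1 N, 1 O.
Implicit hydrogens by atom environment:
  2 × C: 3 H each → 6
  2 × C: 2 H each → 4
  1 × C: 1 H
  1 × N: 2 H
  1 × O: no H
  Total hydrogens = 13.
Molecular formula: C5H13NO

C5H13NO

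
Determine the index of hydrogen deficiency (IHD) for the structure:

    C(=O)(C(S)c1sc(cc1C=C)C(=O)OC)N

6

Molecular formula from the SMILES: C10H11NO3S2.
DoU = (2C + 2 + N − H − X)/2 = (2·10 + 2 + 1 − 11 − 0)/2 = 12/2 = 6.
(Structurally: 1 ring(s) + 5 π bond(s) = 6.)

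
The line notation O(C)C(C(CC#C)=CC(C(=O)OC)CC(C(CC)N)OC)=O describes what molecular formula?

Heavy atoms from the SMILES: 16 C, 1 N, 5 O.
Implicit hydrogens by atom environment:
  5 × C: 1 H each → 5
  5 × O: no H
  4 × C: 3 H each → 12
  4 × C: no H
  3 × C: 2 H each → 6
  1 × N: 2 H
  Total hydrogens = 25.
Molecular formula: C16H25NO5

C16H25NO5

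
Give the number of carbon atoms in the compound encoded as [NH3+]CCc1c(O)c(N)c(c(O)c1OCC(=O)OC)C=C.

The symbol for carbon appears 13 times in the SMILES. Lowercase c denotes aromatic carbon and counts toward C.

13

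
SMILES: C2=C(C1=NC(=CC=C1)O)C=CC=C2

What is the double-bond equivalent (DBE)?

Molecular formula from the SMILES: C11H9NO.
DoU = (2C + 2 + N − H − X)/2 = (2·11 + 2 + 1 − 9 − 0)/2 = 16/2 = 8.
(Structurally: 2 ring(s) + 6 π bond(s) = 8.)

8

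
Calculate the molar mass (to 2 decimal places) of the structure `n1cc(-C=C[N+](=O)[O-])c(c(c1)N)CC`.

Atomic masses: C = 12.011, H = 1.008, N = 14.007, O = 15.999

Molecular formula: C9H11N3O2.
M = 9×12.011 + 11×1.008 + 3×14.007 + 2×15.999 = 193.21 g/mol.

193.21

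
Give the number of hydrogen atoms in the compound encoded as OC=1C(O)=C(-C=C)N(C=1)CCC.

Hydrogens are implicit in SMILES; fill each atom to its normal valence:
  3 × C: 2 H each → 6
  3 × C (aromatic): no H
  2 × O: 1 H each → 2
  1 × C: 3 H
  1 × C (aromatic): 1 H
  1 × C: 1 H
  1 × N (aromatic): no H
  Total hydrogens = 13.

13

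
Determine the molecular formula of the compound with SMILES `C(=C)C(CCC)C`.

C7H14

Heavy atoms from the SMILES: 7 C.
Implicit hydrogens by atom environment:
  3 × C: 2 H each → 6
  2 × C: 3 H each → 6
  2 × C: 1 H each → 2
  Total hydrogens = 14.
Molecular formula: C7H14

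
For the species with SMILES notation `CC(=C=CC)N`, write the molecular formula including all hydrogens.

Heavy atoms from the SMILES: 5 C, 1 N.
Implicit hydrogens by atom environment:
  2 × C: 3 H each → 6
  2 × C: no H
  1 × C: 1 H
  1 × N: 2 H
  Total hydrogens = 9.
Molecular formula: C5H9N

C5H9N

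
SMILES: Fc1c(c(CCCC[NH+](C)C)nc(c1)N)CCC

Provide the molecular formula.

C14H25FN3+

Heavy atoms from the SMILES: 14 C, 1 F, 3 N.
Implicit hydrogens by atom environment:
  6 × C: 2 H each → 12
  4 × C (aromatic): no H
  3 × C: 3 H each → 9
  1 × C (aromatic): 1 H
  1 × F: no H
  1 × N: 2 H
  1 × N (charge +1): 1 H
  1 × N (aromatic): no H
  Total hydrogens = 25.
Net charge +1.
Molecular formula: C14H25FN3+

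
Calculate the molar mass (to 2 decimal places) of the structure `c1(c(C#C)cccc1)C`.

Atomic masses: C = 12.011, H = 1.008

116.16

Molecular formula: C9H8.
M = 9×12.011 + 8×1.008 = 116.16 g/mol.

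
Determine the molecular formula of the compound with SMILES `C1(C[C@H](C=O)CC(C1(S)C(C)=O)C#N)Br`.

Heavy atoms from the SMILES: 1 Br, 10 C, 1 N, 2 O, 1 S.
Implicit hydrogens by atom environment:
  4 × C: 1 H each → 4
  3 × C: no H
  2 × C: 2 H each → 4
  2 × O: no H
  1 × Br: no H
  1 × C: 3 H
  1 × N: no H
  1 × S: 1 H
  Total hydrogens = 12.
Molecular formula: C10H12BrNO2S

C10H12BrNO2S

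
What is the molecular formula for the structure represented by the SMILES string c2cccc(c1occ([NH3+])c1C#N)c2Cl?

Heavy atoms from the SMILES: 11 C, 1 Cl, 2 N, 1 O.
Implicit hydrogens by atom environment:
  5 × C (aromatic): 1 H each → 5
  5 × C (aromatic): no H
  1 × C: no H
  1 × Cl: no H
  1 × N (charge +1): 3 H
  1 × N: no H
  1 × O (aromatic): no H
  Total hydrogens = 8.
Net charge +1.
Molecular formula: C11H8ClN2O+

C11H8ClN2O+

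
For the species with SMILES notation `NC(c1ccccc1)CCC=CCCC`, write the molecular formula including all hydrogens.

C14H21N

Heavy atoms from the SMILES: 14 C, 1 N.
Implicit hydrogens by atom environment:
  5 × C (aromatic): 1 H each → 5
  4 × C: 2 H each → 8
  3 × C: 1 H each → 3
  1 × C: 3 H
  1 × C (aromatic): no H
  1 × N: 2 H
  Total hydrogens = 21.
Molecular formula: C14H21N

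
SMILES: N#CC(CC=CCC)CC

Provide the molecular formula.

C9H15N

Heavy atoms from the SMILES: 9 C, 1 N.
Implicit hydrogens by atom environment:
  3 × C: 2 H each → 6
  3 × C: 1 H each → 3
  2 × C: 3 H each → 6
  1 × C: no H
  1 × N: no H
  Total hydrogens = 15.
Molecular formula: C9H15N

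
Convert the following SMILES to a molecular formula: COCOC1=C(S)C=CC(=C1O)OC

Heavy atoms from the SMILES: 9 C, 4 O, 1 S.
Implicit hydrogens by atom environment:
  4 × C (aromatic): no H
  3 × O: no H
  2 × C: 3 H each → 6
  2 × C (aromatic): 1 H each → 2
  1 × C: 2 H
  1 × O: 1 H
  1 × S: 1 H
  Total hydrogens = 12.
Molecular formula: C9H12O4S

C9H12O4S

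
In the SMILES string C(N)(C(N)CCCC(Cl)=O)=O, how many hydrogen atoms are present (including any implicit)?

Hydrogens are implicit in SMILES; fill each atom to its normal valence:
  3 × C: 2 H each → 6
  2 × C: no H
  2 × N: 2 H each → 4
  2 × O: no H
  1 × C: 1 H
  1 × Cl: no H
  Total hydrogens = 11.

11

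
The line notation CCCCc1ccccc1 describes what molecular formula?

C10H14

Heavy atoms from the SMILES: 10 C.
Implicit hydrogens by atom environment:
  5 × C (aromatic): 1 H each → 5
  3 × C: 2 H each → 6
  1 × C: 3 H
  1 × C (aromatic): no H
  Total hydrogens = 14.
Molecular formula: C10H14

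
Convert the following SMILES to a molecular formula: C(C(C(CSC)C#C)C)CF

Heavy atoms from the SMILES: 9 C, 1 F, 1 S.
Implicit hydrogens by atom environment:
  3 × C: 2 H each → 6
  3 × C: 1 H each → 3
  2 × C: 3 H each → 6
  1 × C: no H
  1 × F: no H
  1 × S: no H
  Total hydrogens = 15.
Molecular formula: C9H15FS

C9H15FS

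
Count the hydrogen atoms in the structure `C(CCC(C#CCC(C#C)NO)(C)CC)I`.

Hydrogens are implicit in SMILES; fill each atom to its normal valence:
  5 × C: 2 H each → 10
  4 × C: no H
  2 × C: 3 H each → 6
  2 × C: 1 H each → 2
  1 × I: no H
  1 × N: 1 H
  1 × O: 1 H
  Total hydrogens = 20.

20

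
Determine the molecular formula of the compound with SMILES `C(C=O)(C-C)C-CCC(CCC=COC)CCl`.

Heavy atoms from the SMILES: 14 C, 1 Cl, 2 O.
Implicit hydrogens by atom environment:
  7 × C: 2 H each → 14
  5 × C: 1 H each → 5
  2 × C: 3 H each → 6
  2 × O: no H
  1 × Cl: no H
  Total hydrogens = 25.
Molecular formula: C14H25ClO2

C14H25ClO2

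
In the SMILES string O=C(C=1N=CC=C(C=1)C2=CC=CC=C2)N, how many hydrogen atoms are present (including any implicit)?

Hydrogens are implicit in SMILES; fill each atom to its normal valence:
  8 × C (aromatic): 1 H each → 8
  3 × C (aromatic): no H
  1 × C: no H
  1 × N: 2 H
  1 × N (aromatic): no H
  1 × O: no H
  Total hydrogens = 10.

10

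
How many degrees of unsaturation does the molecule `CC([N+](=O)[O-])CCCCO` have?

Molecular formula from the SMILES: C6H13NO3.
DoU = (2C + 2 + N − H − X)/2 = (2·6 + 2 + 1 − 13 − 0)/2 = 2/2 = 1.
(Structurally: 0 ring(s) + 1 π bond(s) = 1.)

1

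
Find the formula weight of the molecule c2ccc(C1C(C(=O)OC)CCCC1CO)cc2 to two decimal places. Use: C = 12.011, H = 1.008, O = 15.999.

248.32

Molecular formula: C15H20O3.
M = 15×12.011 + 20×1.008 + 3×15.999 = 248.32 g/mol.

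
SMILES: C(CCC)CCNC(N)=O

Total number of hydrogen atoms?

Hydrogens are implicit in SMILES; fill each atom to its normal valence:
  5 × C: 2 H each → 10
  1 × C: 3 H
  1 × C: no H
  1 × N: 2 H
  1 × N: 1 H
  1 × O: no H
  Total hydrogens = 16.

16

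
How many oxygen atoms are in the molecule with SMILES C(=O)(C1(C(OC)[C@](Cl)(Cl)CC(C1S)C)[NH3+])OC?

3

The symbol for oxygen appears 3 times in the SMILES.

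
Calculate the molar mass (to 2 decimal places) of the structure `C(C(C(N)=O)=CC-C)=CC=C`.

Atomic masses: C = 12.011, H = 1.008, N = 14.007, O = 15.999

151.21

Molecular formula: C9H13NO.
M = 9×12.011 + 13×1.008 + 1×14.007 + 1×15.999 = 151.21 g/mol.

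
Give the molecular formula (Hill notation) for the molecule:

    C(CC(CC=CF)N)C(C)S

Heavy atoms from the SMILES: 8 C, 1 F, 1 N, 1 S.
Implicit hydrogens by atom environment:
  4 × C: 1 H each → 4
  3 × C: 2 H each → 6
  1 × C: 3 H
  1 × F: no H
  1 × N: 2 H
  1 × S: 1 H
  Total hydrogens = 16.
Molecular formula: C8H16FNS

C8H16FNS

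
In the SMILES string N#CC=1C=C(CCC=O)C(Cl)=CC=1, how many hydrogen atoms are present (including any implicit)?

Hydrogens are implicit in SMILES; fill each atom to its normal valence:
  3 × C (aromatic): 1 H each → 3
  3 × C (aromatic): no H
  2 × C: 2 H each → 4
  1 × C: 1 H
  1 × C: no H
  1 × Cl: no H
  1 × N: no H
  1 × O: no H
  Total hydrogens = 8.

8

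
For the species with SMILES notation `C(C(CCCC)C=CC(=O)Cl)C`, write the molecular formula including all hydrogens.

C10H17ClO

Heavy atoms from the SMILES: 10 C, 1 Cl, 1 O.
Implicit hydrogens by atom environment:
  4 × C: 2 H each → 8
  3 × C: 1 H each → 3
  2 × C: 3 H each → 6
  1 × C: no H
  1 × Cl: no H
  1 × O: no H
  Total hydrogens = 17.
Molecular formula: C10H17ClO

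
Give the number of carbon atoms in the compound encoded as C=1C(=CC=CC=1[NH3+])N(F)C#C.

The symbol for carbon appears 8 times in the SMILES.

8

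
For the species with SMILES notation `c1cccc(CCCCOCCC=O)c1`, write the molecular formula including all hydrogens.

Heavy atoms from the SMILES: 13 C, 2 O.
Implicit hydrogens by atom environment:
  6 × C: 2 H each → 12
  5 × C (aromatic): 1 H each → 5
  2 × O: no H
  1 × C: 1 H
  1 × C (aromatic): no H
  Total hydrogens = 18.
Molecular formula: C13H18O2

C13H18O2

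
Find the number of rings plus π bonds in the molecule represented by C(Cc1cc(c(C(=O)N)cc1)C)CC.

Molecular formula from the SMILES: C12H17NO.
DoU = (2C + 2 + N − H − X)/2 = (2·12 + 2 + 1 − 17 − 0)/2 = 10/2 = 5.
(Structurally: 1 ring(s) + 4 π bond(s) = 5.)

5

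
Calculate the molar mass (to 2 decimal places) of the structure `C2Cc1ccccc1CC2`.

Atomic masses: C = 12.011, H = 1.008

Molecular formula: C10H12.
M = 10×12.011 + 12×1.008 = 132.21 g/mol.

132.21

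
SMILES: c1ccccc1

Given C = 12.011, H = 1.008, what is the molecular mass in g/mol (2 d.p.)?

Molecular formula: C6H6.
M = 6×12.011 + 6×1.008 = 78.11 g/mol.

78.11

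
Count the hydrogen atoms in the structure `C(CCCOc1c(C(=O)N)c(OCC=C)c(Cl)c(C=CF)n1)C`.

20

Hydrogens are implicit in SMILES; fill each atom to its normal valence:
  6 × C: 2 H each → 12
  5 × C (aromatic): no H
  3 × C: 1 H each → 3
  3 × O: no H
  1 × C: 3 H
  1 × C: no H
  1 × Cl: no H
  1 × F: no H
  1 × N: 2 H
  1 × N (aromatic): no H
  Total hydrogens = 20.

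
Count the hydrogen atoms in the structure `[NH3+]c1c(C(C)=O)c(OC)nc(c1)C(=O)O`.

Hydrogens are implicit in SMILES; fill each atom to its normal valence:
  4 × C (aromatic): no H
  3 × O: no H
  2 × C: 3 H each → 6
  2 × C: no H
  1 × C (aromatic): 1 H
  1 × N (charge +1): 3 H
  1 × N (aromatic): no H
  1 × O: 1 H
  Total hydrogens = 11.

11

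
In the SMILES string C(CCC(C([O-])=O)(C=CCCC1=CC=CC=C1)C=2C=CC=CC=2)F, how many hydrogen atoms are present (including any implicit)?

22

Hydrogens are implicit in SMILES; fill each atom to its normal valence:
  10 × C (aromatic): 1 H each → 10
  5 × C: 2 H each → 10
  2 × C: 1 H each → 2
  2 × C: no H
  2 × C (aromatic): no H
  1 × F: no H
  1 × O: no H
  1 × O (charge -1): no H
  Total hydrogens = 22.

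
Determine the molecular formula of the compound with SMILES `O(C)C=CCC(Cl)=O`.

C5H7ClO2

Heavy atoms from the SMILES: 5 C, 1 Cl, 2 O.
Implicit hydrogens by atom environment:
  2 × C: 1 H each → 2
  2 × O: no H
  1 × C: 3 H
  1 × C: 2 H
  1 × C: no H
  1 × Cl: no H
  Total hydrogens = 7.
Molecular formula: C5H7ClO2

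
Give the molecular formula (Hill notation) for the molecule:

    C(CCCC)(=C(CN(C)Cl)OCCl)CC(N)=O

Heavy atoms from the SMILES: 11 C, 2 Cl, 2 N, 2 O.
Implicit hydrogens by atom environment:
  6 × C: 2 H each → 12
  3 × C: no H
  2 × C: 3 H each → 6
  2 × Cl: no H
  2 × O: no H
  1 × N: 2 H
  1 × N: no H
  Total hydrogens = 20.
Molecular formula: C11H20Cl2N2O2

C11H20Cl2N2O2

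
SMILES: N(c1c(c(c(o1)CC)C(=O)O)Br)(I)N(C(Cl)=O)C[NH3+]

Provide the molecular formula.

Heavy atoms from the SMILES: 1 Br, 9 C, 1 Cl, 1 I, 3 N, 4 O.
Implicit hydrogens by atom environment:
  4 × C (aromatic): no H
  2 × C: 2 H each → 4
  2 × C: no H
  2 × N: no H
  2 × O: no H
  1 × Br: no H
  1 × C: 3 H
  1 × Cl: no H
  1 × I: no H
  1 × N (charge +1): 3 H
  1 × O: 1 H
  1 × O (aromatic): no H
  Total hydrogens = 11.
Net charge +1.
Molecular formula: C9H11BrClIN3O4+

C9H11BrClIN3O4+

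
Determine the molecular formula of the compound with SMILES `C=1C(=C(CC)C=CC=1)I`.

Heavy atoms from the SMILES: 8 C, 1 I.
Implicit hydrogens by atom environment:
  4 × C (aromatic): 1 H each → 4
  2 × C (aromatic): no H
  1 × C: 3 H
  1 × C: 2 H
  1 × I: no H
  Total hydrogens = 9.
Molecular formula: C8H9I

C8H9I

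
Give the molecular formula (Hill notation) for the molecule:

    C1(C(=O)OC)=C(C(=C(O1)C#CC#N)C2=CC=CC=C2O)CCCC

C19H17NO4

Heavy atoms from the SMILES: 19 C, 1 N, 4 O.
Implicit hydrogens by atom environment:
  6 × C (aromatic): no H
  4 × C (aromatic): 1 H each → 4
  4 × C: no H
  3 × C: 2 H each → 6
  2 × C: 3 H each → 6
  2 × O: no H
  1 × N: no H
  1 × O: 1 H
  1 × O (aromatic): no H
  Total hydrogens = 17.
Molecular formula: C19H17NO4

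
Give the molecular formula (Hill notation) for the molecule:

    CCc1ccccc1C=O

C9H10O

Heavy atoms from the SMILES: 9 C, 1 O.
Implicit hydrogens by atom environment:
  4 × C (aromatic): 1 H each → 4
  2 × C (aromatic): no H
  1 × C: 3 H
  1 × C: 2 H
  1 × C: 1 H
  1 × O: no H
  Total hydrogens = 10.
Molecular formula: C9H10O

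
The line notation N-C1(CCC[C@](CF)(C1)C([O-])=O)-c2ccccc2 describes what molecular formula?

C14H17FNO2-

Heavy atoms from the SMILES: 14 C, 1 F, 1 N, 2 O.
Implicit hydrogens by atom environment:
  5 × C: 2 H each → 10
  5 × C (aromatic): 1 H each → 5
  3 × C: no H
  1 × C (aromatic): no H
  1 × F: no H
  1 × N: 2 H
  1 × O: no H
  1 × O (charge -1): no H
  Total hydrogens = 17.
Net charge -1.
Molecular formula: C14H17FNO2-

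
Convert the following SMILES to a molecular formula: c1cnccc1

Heavy atoms from the SMILES: 5 C, 1 N.
Implicit hydrogens by atom environment:
  5 × C (aromatic): 1 H each → 5
  1 × N (aromatic): no H
  Total hydrogens = 5.
Molecular formula: C5H5N

C5H5N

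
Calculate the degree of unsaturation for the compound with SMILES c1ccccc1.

Molecular formula from the SMILES: C6H6.
DoU = (2C + 2 + N − H − X)/2 = (2·6 + 2 + 0 − 6 − 0)/2 = 8/2 = 4.
(Structurally: 1 ring(s) + 3 π bond(s) = 4.)

4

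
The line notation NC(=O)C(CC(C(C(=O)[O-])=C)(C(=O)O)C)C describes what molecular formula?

Heavy atoms from the SMILES: 10 C, 1 N, 5 O.
Implicit hydrogens by atom environment:
  5 × C: no H
  3 × O: no H
  2 × C: 3 H each → 6
  2 × C: 2 H each → 4
  1 × C: 1 H
  1 × N: 2 H
  1 × O: 1 H
  1 × O (charge -1): no H
  Total hydrogens = 14.
Net charge -1.
Molecular formula: C10H14NO5-

C10H14NO5-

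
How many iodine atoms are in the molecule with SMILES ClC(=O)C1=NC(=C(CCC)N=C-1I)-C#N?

The symbol for iodine appears 1 time in the SMILES.

1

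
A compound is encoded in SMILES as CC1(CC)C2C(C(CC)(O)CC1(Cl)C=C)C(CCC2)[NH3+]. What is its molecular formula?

C17H31ClNO+

Heavy atoms from the SMILES: 17 C, 1 Cl, 1 N, 1 O.
Implicit hydrogens by atom environment:
  7 × C: 2 H each → 14
  4 × C: 1 H each → 4
  3 × C: 3 H each → 9
  3 × C: no H
  1 × Cl: no H
  1 × N (charge +1): 3 H
  1 × O: 1 H
  Total hydrogens = 31.
Net charge +1.
Molecular formula: C17H31ClNO+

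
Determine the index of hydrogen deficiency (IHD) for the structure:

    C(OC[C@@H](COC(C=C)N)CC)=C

2

Molecular formula from the SMILES: C10H19NO2.
DoU = (2C + 2 + N − H − X)/2 = (2·10 + 2 + 1 − 19 − 0)/2 = 4/2 = 2.
(Structurally: 0 ring(s) + 2 π bond(s) = 2.)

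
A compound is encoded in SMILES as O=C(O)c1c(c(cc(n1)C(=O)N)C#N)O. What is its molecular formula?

C8H5N3O4

Heavy atoms from the SMILES: 8 C, 3 N, 4 O.
Implicit hydrogens by atom environment:
  4 × C (aromatic): no H
  3 × C: no H
  2 × O: 1 H each → 2
  2 × O: no H
  1 × C (aromatic): 1 H
  1 × N: 2 H
  1 × N (aromatic): no H
  1 × N: no H
  Total hydrogens = 5.
Molecular formula: C8H5N3O4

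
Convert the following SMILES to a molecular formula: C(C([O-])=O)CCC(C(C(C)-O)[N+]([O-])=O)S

C8H14NO5S-

Heavy atoms from the SMILES: 8 C, 1 N, 5 O, 1 S.
Implicit hydrogens by atom environment:
  3 × C: 2 H each → 6
  3 × C: 1 H each → 3
  2 × O: no H
  2 × O (charge -1): no H
  1 × C: 3 H
  1 × C: no H
  1 × N (charge +1): no H
  1 × O: 1 H
  1 × S: 1 H
  Total hydrogens = 14.
Net charge -1.
Molecular formula: C8H14NO5S-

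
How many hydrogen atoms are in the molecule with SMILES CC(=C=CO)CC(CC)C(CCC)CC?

26

Hydrogens are implicit in SMILES; fill each atom to its normal valence:
  5 × C: 2 H each → 10
  4 × C: 3 H each → 12
  3 × C: 1 H each → 3
  2 × C: no H
  1 × O: 1 H
  Total hydrogens = 26.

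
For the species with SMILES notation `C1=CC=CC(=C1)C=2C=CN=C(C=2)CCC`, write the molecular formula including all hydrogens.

C14H15N

Heavy atoms from the SMILES: 14 C, 1 N.
Implicit hydrogens by atom environment:
  8 × C (aromatic): 1 H each → 8
  3 × C (aromatic): no H
  2 × C: 2 H each → 4
  1 × C: 3 H
  1 × N (aromatic): no H
  Total hydrogens = 15.
Molecular formula: C14H15N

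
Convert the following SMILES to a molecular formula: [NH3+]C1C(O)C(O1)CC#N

Heavy atoms from the SMILES: 5 C, 2 N, 2 O.
Implicit hydrogens by atom environment:
  3 × C: 1 H each → 3
  1 × C: 2 H
  1 × C: no H
  1 × N (charge +1): 3 H
  1 × N: no H
  1 × O: 1 H
  1 × O: no H
  Total hydrogens = 9.
Net charge +1.
Molecular formula: C5H9N2O2+

C5H9N2O2+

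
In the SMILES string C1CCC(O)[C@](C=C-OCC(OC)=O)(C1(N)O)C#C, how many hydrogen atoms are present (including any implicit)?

19

Hydrogens are implicit in SMILES; fill each atom to its normal valence:
  4 × C: 2 H each → 8
  4 × C: 1 H each → 4
  4 × C: no H
  3 × O: no H
  2 × O: 1 H each → 2
  1 × C: 3 H
  1 × N: 2 H
  Total hydrogens = 19.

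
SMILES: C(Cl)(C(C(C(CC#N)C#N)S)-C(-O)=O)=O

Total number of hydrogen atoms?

Hydrogens are implicit in SMILES; fill each atom to its normal valence:
  4 × C: no H
  3 × C: 1 H each → 3
  2 × N: no H
  2 × O: no H
  1 × C: 2 H
  1 × Cl: no H
  1 × O: 1 H
  1 × S: 1 H
  Total hydrogens = 7.

7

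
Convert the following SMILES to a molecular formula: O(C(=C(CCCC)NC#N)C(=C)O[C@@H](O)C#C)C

C13H18N2O3

Heavy atoms from the SMILES: 13 C, 2 N, 3 O.
Implicit hydrogens by atom environment:
  5 × C: no H
  4 × C: 2 H each → 8
  2 × C: 3 H each → 6
  2 × C: 1 H each → 2
  2 × O: no H
  1 × N: 1 H
  1 × N: no H
  1 × O: 1 H
  Total hydrogens = 18.
Molecular formula: C13H18N2O3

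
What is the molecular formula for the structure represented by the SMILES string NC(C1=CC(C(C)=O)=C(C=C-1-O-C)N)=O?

Heavy atoms from the SMILES: 10 C, 2 N, 3 O.
Implicit hydrogens by atom environment:
  4 × C (aromatic): no H
  3 × O: no H
  2 × C: 3 H each → 6
  2 × C (aromatic): 1 H each → 2
  2 × C: no H
  2 × N: 2 H each → 4
  Total hydrogens = 12.
Molecular formula: C10H12N2O3

C10H12N2O3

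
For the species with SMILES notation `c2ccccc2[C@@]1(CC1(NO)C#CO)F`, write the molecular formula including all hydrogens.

Heavy atoms from the SMILES: 11 C, 1 F, 1 N, 2 O.
Implicit hydrogens by atom environment:
  5 × C (aromatic): 1 H each → 5
  4 × C: no H
  2 × O: 1 H each → 2
  1 × C: 2 H
  1 × C (aromatic): no H
  1 × F: no H
  1 × N: 1 H
  Total hydrogens = 10.
Molecular formula: C11H10FNO2

C11H10FNO2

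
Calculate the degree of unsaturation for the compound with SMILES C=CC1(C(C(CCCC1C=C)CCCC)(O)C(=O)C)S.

4

Molecular formula from the SMILES: C17H28O2S.
DoU = (2C + 2 + N − H − X)/2 = (2·17 + 2 + 0 − 28 − 0)/2 = 8/2 = 4.
(Structurally: 1 ring(s) + 3 π bond(s) = 4.)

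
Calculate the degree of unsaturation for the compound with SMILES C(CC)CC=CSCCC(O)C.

1

Molecular formula from the SMILES: C10H20OS.
DoU = (2C + 2 + N − H − X)/2 = (2·10 + 2 + 0 − 20 − 0)/2 = 2/2 = 1.
(Structurally: 0 ring(s) + 1 π bond(s) = 1.)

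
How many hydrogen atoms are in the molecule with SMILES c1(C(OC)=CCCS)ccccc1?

Hydrogens are implicit in SMILES; fill each atom to its normal valence:
  5 × C (aromatic): 1 H each → 5
  2 × C: 2 H each → 4
  1 × C: 3 H
  1 × C: 1 H
  1 × C: no H
  1 × C (aromatic): no H
  1 × O: no H
  1 × S: 1 H
  Total hydrogens = 14.

14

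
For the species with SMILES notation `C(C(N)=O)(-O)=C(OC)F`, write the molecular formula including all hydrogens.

C4H6FNO3

Heavy atoms from the SMILES: 4 C, 1 F, 1 N, 3 O.
Implicit hydrogens by atom environment:
  3 × C: no H
  2 × O: no H
  1 × C: 3 H
  1 × F: no H
  1 × N: 2 H
  1 × O: 1 H
  Total hydrogens = 6.
Molecular formula: C4H6FNO3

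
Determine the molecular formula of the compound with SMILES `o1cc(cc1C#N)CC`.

C7H7NO

Heavy atoms from the SMILES: 7 C, 1 N, 1 O.
Implicit hydrogens by atom environment:
  2 × C (aromatic): 1 H each → 2
  2 × C (aromatic): no H
  1 × C: 3 H
  1 × C: 2 H
  1 × C: no H
  1 × N: no H
  1 × O (aromatic): no H
  Total hydrogens = 7.
Molecular formula: C7H7NO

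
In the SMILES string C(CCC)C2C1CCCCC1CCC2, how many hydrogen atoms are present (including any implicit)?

26

Hydrogens are implicit in SMILES; fill each atom to its normal valence:
  10 × C: 2 H each → 20
  3 × C: 1 H each → 3
  1 × C: 3 H
  Total hydrogens = 26.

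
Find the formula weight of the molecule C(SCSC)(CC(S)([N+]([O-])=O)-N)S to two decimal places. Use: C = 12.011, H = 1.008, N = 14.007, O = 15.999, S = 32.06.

260.40

Molecular formula: C5H12N2O2S4.
M = 5×12.011 + 12×1.008 + 2×14.007 + 2×15.999 + 4×32.06 = 260.40 g/mol.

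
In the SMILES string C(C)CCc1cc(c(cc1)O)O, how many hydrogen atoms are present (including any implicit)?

14

Hydrogens are implicit in SMILES; fill each atom to its normal valence:
  3 × C: 2 H each → 6
  3 × C (aromatic): 1 H each → 3
  3 × C (aromatic): no H
  2 × O: 1 H each → 2
  1 × C: 3 H
  Total hydrogens = 14.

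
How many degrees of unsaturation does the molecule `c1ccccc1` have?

Molecular formula from the SMILES: C6H6.
DoU = (2C + 2 + N − H − X)/2 = (2·6 + 2 + 0 − 6 − 0)/2 = 8/2 = 4.
(Structurally: 1 ring(s) + 3 π bond(s) = 4.)

4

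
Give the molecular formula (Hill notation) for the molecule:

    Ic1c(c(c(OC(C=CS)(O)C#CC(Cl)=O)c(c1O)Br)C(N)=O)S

Heavy atoms from the SMILES: 1 Br, 13 C, 1 Cl, 1 I, 1 N, 5 O, 2 S.
Implicit hydrogens by atom environment:
  6 × C (aromatic): no H
  5 × C: no H
  3 × O: no H
  2 × C: 1 H each → 2
  2 × O: 1 H each → 2
  2 × S: 1 H each → 2
  1 × Br: no H
  1 × Cl: no H
  1 × I: no H
  1 × N: 2 H
  Total hydrogens = 8.
Molecular formula: C13H8BrClINO5S2

C13H8BrClINO5S2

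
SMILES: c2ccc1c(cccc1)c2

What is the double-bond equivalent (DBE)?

7

Molecular formula from the SMILES: C10H8.
DoU = (2C + 2 + N − H − X)/2 = (2·10 + 2 + 0 − 8 − 0)/2 = 14/2 = 7.
(Structurally: 2 ring(s) + 5 π bond(s) = 7.)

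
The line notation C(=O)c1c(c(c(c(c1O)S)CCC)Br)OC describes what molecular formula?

Heavy atoms from the SMILES: 1 Br, 11 C, 3 O, 1 S.
Implicit hydrogens by atom environment:
  6 × C (aromatic): no H
  2 × C: 3 H each → 6
  2 × C: 2 H each → 4
  2 × O: no H
  1 × Br: no H
  1 × C: 1 H
  1 × O: 1 H
  1 × S: 1 H
  Total hydrogens = 13.
Molecular formula: C11H13BrO3S

C11H13BrO3S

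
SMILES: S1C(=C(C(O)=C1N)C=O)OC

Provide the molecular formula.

C6H7NO3S

Heavy atoms from the SMILES: 6 C, 1 N, 3 O, 1 S.
Implicit hydrogens by atom environment:
  4 × C (aromatic): no H
  2 × O: no H
  1 × C: 3 H
  1 × C: 1 H
  1 × N: 2 H
  1 × O: 1 H
  1 × S (aromatic): no H
  Total hydrogens = 7.
Molecular formula: C6H7NO3S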